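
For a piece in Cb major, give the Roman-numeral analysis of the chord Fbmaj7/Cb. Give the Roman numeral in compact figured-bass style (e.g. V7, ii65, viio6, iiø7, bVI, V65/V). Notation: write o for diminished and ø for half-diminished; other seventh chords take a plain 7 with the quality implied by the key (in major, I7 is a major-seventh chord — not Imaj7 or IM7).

Stacked in thirds the chord is Fb-Ab-Cb-Eb: a major seventh chord on Fb.
In Cb major, Fb is the subdominant; the diatonic major seventh chord there is IV7.
With Cb in the bass the chord is in second inversion, so the figured bass is 43.

IV43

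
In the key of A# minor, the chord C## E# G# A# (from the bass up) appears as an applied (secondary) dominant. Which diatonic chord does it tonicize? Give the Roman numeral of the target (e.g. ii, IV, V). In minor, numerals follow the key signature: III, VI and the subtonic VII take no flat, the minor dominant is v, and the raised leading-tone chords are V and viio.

The chord is a dominant seventh chord on A#.
A dominant resolves down a perfect fifth: A# → D#. In A# minor, D# is scale degree 4, i.e. iv.

iv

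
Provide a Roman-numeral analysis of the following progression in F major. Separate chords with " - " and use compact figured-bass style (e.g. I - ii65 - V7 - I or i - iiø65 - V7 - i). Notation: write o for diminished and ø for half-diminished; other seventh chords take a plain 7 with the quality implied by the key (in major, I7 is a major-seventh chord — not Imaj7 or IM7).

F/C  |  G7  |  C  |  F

F/C: root F is the tonic; major triad there is I64.
G7 is the secondary dominant of V (dominant seventh chord on G): V7/V.
C has root C, degree 5 in F major, so V.
F has root F, degree 1 in F major, so I.

I64 - V7/V - V - I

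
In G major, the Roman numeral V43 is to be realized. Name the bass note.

V in G major has root D; the chord is D-F#-A-C.
The figure 43 means second inversion — the fifth is in the bass.

A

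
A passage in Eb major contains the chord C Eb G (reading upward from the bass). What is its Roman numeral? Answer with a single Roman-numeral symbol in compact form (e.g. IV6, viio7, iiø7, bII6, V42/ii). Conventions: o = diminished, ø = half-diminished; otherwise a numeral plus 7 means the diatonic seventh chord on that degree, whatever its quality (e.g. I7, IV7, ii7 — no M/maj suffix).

The pitches C-Eb-G form a minor triad rooted on C.
In Eb major, C is the submediant; the diatonic minor triad there is vi.

vi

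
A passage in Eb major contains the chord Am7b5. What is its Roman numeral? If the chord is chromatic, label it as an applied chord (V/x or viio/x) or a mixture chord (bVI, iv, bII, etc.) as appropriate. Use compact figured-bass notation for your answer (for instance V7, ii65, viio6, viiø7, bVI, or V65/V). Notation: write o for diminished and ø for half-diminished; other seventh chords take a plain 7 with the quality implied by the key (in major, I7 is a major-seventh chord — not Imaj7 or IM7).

viiø7/V

Stacked in thirds the chord is A-C-Eb-G: a half-diminished seventh chord on A.
A sits a half step below Bb (V in Eb major); a diminished chord there is the applied leading-tone chord of V.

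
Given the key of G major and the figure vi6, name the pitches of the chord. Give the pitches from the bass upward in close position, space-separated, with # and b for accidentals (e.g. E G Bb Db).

G B E

In G major, the sixth degree is E, and the diatonic chord built there is a minor triad.
Stacking thirds from E gives E-G-B.
With the 6 figure the chord is in first inversion; from the bass G upward in close position it reads G-B-E.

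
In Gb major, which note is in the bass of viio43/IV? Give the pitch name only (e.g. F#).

The applied chord viio43/IV is rooted on Bb: Bb-Db-Fb-Abb.
The figure 43 means second inversion — the fifth is in the bass.

Fb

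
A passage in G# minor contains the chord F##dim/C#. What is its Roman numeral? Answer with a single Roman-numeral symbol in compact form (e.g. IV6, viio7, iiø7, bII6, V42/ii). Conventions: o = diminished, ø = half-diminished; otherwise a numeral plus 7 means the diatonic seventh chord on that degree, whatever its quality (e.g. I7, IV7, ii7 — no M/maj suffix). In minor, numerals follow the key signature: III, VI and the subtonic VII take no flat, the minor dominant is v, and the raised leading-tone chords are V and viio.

viio64

The pitches F##-A#-C# form a diminished triad rooted on F##.
F## is scale degree 7 in G# minor, and a diminished triad on that degree is written viio.
With C# in the bass the chord is in second inversion, so the figured bass is 64.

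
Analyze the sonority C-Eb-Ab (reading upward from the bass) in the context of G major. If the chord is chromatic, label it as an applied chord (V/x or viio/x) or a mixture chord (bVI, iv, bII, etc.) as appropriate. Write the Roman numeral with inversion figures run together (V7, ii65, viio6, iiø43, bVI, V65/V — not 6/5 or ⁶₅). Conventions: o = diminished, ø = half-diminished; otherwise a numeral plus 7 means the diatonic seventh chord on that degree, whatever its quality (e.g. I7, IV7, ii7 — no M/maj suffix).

Stacked in thirds the chord is Ab-C-Eb: a major triad on Ab.
Ab is the lowered second degree of G major (diatonic 2 would be A). This is the Neapolitan sixth — a major triad on the lowered second degree, here in its customary first inversion.
With C in the bass the chord is in first inversion, so the figured bass is 6.

bII6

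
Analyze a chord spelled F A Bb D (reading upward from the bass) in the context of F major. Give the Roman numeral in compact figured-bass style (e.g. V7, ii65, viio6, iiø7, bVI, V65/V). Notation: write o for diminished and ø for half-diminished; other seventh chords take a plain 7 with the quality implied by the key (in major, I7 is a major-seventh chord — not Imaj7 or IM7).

The pitches Bb-D-F-A form a major seventh chord rooted on Bb.
Bb is scale degree 4 in F major, and a major seventh chord on that degree is written IV7.
With F in the bass the chord is in second inversion, so the figured bass is 43.

IV43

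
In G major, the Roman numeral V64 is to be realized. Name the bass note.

A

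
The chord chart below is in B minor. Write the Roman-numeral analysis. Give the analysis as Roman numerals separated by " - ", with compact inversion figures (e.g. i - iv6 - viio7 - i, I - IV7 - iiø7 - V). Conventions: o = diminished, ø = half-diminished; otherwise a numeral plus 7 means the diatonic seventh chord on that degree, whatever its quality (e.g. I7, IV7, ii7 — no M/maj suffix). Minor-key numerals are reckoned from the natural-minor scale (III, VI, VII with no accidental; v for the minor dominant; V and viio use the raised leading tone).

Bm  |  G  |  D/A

Bm: root B is the tonic; minor triad there is i.
G: major triad on G = scale degree 6 → VI.
D/A has root D, degree 3 in B minor, so III64.

i - VI - III64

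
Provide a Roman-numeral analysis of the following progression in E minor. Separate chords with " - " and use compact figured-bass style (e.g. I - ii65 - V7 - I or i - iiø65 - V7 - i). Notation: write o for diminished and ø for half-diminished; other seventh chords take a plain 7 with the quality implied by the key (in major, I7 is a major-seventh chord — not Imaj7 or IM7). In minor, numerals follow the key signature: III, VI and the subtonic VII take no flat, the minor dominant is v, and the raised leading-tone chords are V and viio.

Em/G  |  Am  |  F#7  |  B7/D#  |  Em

i6 - iv - V7/V - V65 - i

Em/G: root E is the tonic; minor triad there is i6.
Am: root A is the subdominant; minor triad there is iv.
F#7 is the secondary dominant of V (dominant seventh chord on F#): V7/V.
B7/D# has root B, degree 5 in E minor, so V65.
Em has root E, degree 1 in E minor, so i.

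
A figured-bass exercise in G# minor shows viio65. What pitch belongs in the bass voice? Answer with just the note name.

viio in G# minor has root F##; the chord is F##-A#-C#-E.
The figure 65 means first inversion — the third is in the bass.

A#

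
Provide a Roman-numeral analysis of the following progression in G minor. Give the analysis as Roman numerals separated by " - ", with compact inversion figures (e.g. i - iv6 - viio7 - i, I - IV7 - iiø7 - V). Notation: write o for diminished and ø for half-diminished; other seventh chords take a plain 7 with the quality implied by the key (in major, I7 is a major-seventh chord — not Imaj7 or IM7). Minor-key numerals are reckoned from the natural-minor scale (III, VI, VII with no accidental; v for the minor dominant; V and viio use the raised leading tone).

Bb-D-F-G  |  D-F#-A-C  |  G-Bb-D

i65 - V7 - i

Bb-D-F-G: root G is the tonic; minor seventh chord there is i65.
D-F#-A-C: root D is the dominant; dominant seventh chord there is V7.
G-Bb-D: root G is the tonic; minor triad there is i.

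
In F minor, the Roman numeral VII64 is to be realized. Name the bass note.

Bb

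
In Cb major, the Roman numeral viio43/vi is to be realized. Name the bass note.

Db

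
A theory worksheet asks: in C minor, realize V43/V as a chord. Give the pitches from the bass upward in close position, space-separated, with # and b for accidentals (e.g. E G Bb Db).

V43/V is a secondary dominant — the dominant seventh of V. V in C minor is G, so the applied chord's root is D, a perfect fifth above.
Building a dominant seventh chord on D gives D-F#-A-C.
With the 43 figure the chord is in second inversion; from the bass A upward in close position it reads A-C-D-F#.

A C D F#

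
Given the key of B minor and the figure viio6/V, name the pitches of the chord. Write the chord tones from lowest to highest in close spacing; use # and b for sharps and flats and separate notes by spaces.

The slash marks an applied leading-tone chord: viio of V. In B minor, V is F#, so the leading tone to it is E#, a half step below.
Building a diminished triad on E# gives E#-G#-B.
With the 6 figure the chord is in first inversion; from the bass G# upward in close position it reads G#-B-E#.

G# B E#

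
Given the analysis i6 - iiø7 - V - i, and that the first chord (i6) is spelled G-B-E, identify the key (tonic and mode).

E minor

The anchor chord is a minor triad on E, labeled i6.
If E is scale degree 1 and the mode makes that degree carry a minor triad, the tonic is E and the mode is minor.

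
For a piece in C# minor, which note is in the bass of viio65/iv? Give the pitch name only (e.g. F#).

G#

The applied chord viio65/iv is rooted on E#: E#-G#-B-D.
The figure 65 means first inversion — the third is in the bass.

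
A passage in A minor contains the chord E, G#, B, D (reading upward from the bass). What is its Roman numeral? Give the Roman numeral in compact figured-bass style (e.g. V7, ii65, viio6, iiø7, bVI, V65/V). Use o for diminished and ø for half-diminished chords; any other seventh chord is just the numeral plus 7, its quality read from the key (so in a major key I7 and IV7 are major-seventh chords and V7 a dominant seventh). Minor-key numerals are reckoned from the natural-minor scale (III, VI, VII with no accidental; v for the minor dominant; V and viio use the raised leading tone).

V7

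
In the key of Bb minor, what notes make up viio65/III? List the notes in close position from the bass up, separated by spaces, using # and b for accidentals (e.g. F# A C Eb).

Eb Gb Bbb C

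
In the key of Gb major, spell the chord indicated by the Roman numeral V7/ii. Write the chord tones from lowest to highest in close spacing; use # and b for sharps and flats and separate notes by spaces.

The slash means an applied dominant: we want the dominant of ii. In Gb major, ii is Ab minor, and its dominant is built on Eb.
Building a dominant seventh chord on Eb gives Eb-G-Bb-Db.

Eb G Bb Db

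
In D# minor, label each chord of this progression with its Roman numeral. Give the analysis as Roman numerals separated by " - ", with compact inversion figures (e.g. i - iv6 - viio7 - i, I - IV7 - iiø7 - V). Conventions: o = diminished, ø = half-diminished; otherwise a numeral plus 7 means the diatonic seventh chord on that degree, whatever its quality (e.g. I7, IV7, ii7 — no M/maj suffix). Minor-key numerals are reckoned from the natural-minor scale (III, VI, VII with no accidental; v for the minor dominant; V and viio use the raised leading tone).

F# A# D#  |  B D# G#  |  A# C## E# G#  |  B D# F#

i6 - iv6 - V7 - VI

F#-A#-D#: root D# is the tonic; minor triad there is i6.
B-D#-G# has root G#, degree 4 in D# minor, so iv6.
A#-C##-E#-G#: root A# is the dominant; dominant seventh chord there is V7.
B-D#-F#: major triad on B = scale degree 6 → VI.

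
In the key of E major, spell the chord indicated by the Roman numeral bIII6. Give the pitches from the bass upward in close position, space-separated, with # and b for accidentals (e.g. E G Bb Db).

Scale degree 3 in E major is G#; lowering it a half step gives G. bIII6 is a major triad on the lowered third degree, borrowed from the parallel minor.
So the chord is G-B-D.
The figured bass 6 indicates first inversion, placing the third (B) in the bass: B-D-G.

B D G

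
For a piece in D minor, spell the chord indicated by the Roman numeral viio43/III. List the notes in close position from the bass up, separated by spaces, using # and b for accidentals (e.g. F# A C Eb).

Bb Db E G

viio43/III is a secondary leading-tone chord. The target III is F in D minor; the applied chord is rooted a semitone below, on E.
Building a fully diminished seventh chord on E gives E-G-Bb-Db.
The figured bass 43 indicates second inversion, placing the fifth (Bb) in the bass: Bb-Db-E-G.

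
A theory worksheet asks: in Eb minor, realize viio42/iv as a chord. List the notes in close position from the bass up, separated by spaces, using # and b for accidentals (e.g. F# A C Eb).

Fb G Bb Db

The slash marks an applied leading-tone chord: viio of iv. In Eb minor, iv is Ab, so the leading tone to it is G, a half step below.
Building a fully diminished seventh chord on G gives G-Bb-Db-Fb.
The figured bass 42 indicates third inversion, placing the seventh (Fb) in the bass: Fb-G-Bb-Db.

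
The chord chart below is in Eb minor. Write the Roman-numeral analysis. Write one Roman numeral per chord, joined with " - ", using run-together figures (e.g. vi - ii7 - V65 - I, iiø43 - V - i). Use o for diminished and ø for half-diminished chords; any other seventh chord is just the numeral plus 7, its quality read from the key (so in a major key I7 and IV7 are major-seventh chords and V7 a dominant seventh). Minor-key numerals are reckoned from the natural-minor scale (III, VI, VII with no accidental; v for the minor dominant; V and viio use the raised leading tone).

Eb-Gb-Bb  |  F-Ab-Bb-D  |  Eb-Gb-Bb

Eb-Gb-Bb: minor triad on Eb = scale degree 1 → i.
F-Ab-Bb-D has root Bb, degree 5 in Eb minor, so V43.
Eb-Gb-Bb: minor triad on Eb = scale degree 1 → i.

i - V43 - i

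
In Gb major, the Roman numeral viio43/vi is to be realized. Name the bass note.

Ab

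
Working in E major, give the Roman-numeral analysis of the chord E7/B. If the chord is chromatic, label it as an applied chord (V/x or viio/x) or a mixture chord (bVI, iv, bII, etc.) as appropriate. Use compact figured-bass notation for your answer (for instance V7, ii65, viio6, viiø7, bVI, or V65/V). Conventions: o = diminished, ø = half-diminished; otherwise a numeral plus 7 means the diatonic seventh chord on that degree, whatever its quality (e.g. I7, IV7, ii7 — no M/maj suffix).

The pitches E-G#-B-D form a dominant seventh chord rooted on E.
E is not a diatonic chord root with this quality in E major, but it lies a perfect fifth above A (IV), so the chord functions as an applied dominant of IV.
With B in the bass the chord is in second inversion, so the figured bass is 43.

V43/IV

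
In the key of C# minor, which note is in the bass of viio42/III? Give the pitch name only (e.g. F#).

C

The applied chord viio42/III is rooted on D#: D#-F#-A-C.
The figure 42 means third inversion — the seventh is in the bass.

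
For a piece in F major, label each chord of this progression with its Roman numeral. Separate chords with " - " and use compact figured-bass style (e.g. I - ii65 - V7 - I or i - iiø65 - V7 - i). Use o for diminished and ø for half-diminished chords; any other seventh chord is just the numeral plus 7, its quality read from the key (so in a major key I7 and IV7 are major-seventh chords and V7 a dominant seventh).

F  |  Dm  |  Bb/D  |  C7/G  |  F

F: root F is the tonic; major triad there is I.
Dm has root D, degree 6 in F major, so vi.
Bb/D has root Bb, degree 4 in F major, so IV6.
C7/G: dominant seventh chord on C = scale degree 5 → V43.
F has root F, degree 1 in F major, so I.

I - vi - IV6 - V43 - I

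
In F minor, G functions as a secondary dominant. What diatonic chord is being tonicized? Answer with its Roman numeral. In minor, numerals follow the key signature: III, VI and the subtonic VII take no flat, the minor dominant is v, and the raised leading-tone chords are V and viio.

V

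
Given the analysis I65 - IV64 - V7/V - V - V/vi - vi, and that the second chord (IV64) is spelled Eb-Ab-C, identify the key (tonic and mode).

Eb major

The chord Ab/Eb is a major triad rooted on Ab; its label is IV64.
Counting down 3 scale steps from Ab places the tonic on Eb; a major triad on degree 4 is diatonic only in major.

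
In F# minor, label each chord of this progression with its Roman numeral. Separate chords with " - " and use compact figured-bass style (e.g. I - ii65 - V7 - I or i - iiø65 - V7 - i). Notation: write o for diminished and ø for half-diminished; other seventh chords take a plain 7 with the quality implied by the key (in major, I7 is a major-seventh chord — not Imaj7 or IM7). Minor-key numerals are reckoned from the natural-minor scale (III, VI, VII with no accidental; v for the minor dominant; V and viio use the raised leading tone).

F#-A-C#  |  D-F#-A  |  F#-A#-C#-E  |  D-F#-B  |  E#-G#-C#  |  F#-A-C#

i - VI - V7/iv - iv6 - V6 - i

F#-A-C#: minor triad on F# = scale degree 1 → i.
D-F#-A has root D, degree 6 in F# minor, so VI.
F#-A#-C#-E: chromatic; F# is V of iv, so V7/iv.
D-F#-B: root B is the subdominant; minor triad there is iv6.
E#-G#-C# has root C#, degree 5 in F# minor, so V6.
F#-A-C#: root F# is the tonic; minor triad there is i.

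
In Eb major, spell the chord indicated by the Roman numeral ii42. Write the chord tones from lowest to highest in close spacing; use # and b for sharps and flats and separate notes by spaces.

Eb F Ab C

In Eb major, the second degree is F, and the diatonic chord built there is a minor seventh chord.
Stacking thirds from F gives F-Ab-C-Eb.
The figured bass 42 indicates third inversion, placing the seventh (Eb) in the bass: Eb-F-Ab-C.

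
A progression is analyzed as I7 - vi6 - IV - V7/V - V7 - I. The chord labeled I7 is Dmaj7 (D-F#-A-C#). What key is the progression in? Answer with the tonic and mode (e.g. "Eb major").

D major

The chord Dmaj7 is a major seventh chord rooted on D; its label is I7.
If D is scale degree 1 and the mode makes that degree carry a major seventh chord, the tonic is D and the mode is major.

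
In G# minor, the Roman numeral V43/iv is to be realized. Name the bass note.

The applied chord V43/iv is rooted on G#: G#-B#-D#-F#.
The figure 43 means second inversion — the fifth is in the bass.

D#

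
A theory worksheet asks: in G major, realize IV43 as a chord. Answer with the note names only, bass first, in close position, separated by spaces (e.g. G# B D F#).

The numeral's case and figure indicate a major seventh chord. In G major its root, the subdominant, is C.
That chord is spelled C-E-G-B.
The figured bass 43 indicates second inversion, placing the fifth (G) in the bass: G-B-C-E.

G B C E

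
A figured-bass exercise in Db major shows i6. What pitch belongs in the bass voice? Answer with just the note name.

Fb

i in Db major has root Db; the chord is Db-Fb-Ab.
The figure 6 means first inversion — the third is in the bass.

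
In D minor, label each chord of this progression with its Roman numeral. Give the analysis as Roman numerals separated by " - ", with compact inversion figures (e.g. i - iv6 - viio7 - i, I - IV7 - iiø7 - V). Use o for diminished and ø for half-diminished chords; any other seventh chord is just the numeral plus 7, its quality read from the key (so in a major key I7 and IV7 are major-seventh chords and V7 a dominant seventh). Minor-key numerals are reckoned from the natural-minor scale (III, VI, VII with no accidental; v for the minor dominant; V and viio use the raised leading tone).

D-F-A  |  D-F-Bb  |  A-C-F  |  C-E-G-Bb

i - VI6 - III6 - VII7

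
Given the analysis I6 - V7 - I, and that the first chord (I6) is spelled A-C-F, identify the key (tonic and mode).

F major

I6 is given as A-C-F — a major triad with root F.
If F is scale degree 1 and the mode makes that degree carry a major triad, the tonic is F and the mode is major.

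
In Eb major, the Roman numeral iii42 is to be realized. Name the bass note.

F

iii in Eb major has root G; the chord is G-Bb-D-F.
The figure 42 means third inversion — the seventh is in the bass.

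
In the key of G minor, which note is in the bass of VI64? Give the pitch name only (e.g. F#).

Bb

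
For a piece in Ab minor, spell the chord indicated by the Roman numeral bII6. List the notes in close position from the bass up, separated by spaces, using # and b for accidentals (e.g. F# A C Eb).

Db Fb Bbb

bII6 is the Neapolitan sixth — a major triad on the lowered second degree, here in its customary first inversion. In Ab minor that root is Bbb.
So the chord is Bbb-Db-Fb, a major triad.
The figured bass 6 indicates first inversion, placing the third (Db) in the bass: Db-Fb-Bbb.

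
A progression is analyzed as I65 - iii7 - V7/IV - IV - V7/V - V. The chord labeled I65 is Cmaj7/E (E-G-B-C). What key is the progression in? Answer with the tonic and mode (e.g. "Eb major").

C major

I65 is given as E-G-B-C — a major seventh chord with root C.
If C is scale degree 1 and the mode makes that degree carry a major seventh chord, the tonic is C and the mode is major.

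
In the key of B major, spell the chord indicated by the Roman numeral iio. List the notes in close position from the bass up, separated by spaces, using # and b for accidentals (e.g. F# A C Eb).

C# E G

iio is the diminished supertonic triad, borrowed from the parallel minor. In B major that root is C#.
So the chord is C#-E-G, a diminished triad.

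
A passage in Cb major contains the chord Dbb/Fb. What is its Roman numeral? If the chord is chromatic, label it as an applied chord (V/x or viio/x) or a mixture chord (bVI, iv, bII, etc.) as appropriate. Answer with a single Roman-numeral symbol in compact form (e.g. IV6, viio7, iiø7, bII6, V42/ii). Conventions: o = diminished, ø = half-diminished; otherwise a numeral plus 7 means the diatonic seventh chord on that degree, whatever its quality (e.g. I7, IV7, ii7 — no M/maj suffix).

The pitches Dbb-Fb-Abb form a major triad rooted on Dbb.
Dbb is the lowered second degree of Cb major (diatonic 2 would be Db). This is the Neapolitan sixth — a major triad on the lowered second degree, here in its customary first inversion.
With Fb in the bass the chord is in first inversion, so the figured bass is 6.

bII6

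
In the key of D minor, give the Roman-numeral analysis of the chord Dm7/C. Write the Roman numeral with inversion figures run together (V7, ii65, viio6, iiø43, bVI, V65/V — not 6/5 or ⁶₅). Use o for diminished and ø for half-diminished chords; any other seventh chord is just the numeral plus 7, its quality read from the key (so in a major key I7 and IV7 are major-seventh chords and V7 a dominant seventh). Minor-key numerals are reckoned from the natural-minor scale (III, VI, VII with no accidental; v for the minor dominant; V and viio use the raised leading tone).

i42

Stacked in thirds the chord is D-F-A-C: a minor seventh chord on D.
D is scale degree 1 in D minor, and a minor seventh chord on that degree is written i7.
With C in the bass the chord is in third inversion, so the figured bass is 42.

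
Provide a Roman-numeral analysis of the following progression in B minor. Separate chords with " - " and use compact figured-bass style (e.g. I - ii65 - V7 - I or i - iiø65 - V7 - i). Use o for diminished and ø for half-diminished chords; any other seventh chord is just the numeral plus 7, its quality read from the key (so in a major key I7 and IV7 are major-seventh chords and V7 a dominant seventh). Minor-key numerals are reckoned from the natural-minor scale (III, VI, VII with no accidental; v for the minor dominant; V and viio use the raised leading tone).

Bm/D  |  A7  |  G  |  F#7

Bm/D has root B, degree 1 in B minor, so i6.
A7 has root A, degree 7 in B minor, so VII7.
G: root G is the submediant; major triad there is VI.
F#7 has root F#, degree 5 in B minor, so V7.

i6 - VII7 - VI - V7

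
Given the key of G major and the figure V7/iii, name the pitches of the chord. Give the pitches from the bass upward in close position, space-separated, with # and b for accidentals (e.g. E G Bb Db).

F# A# C# E

V7/iii is a secondary dominant — the dominant seventh of iii. iii in G major is B, so the applied chord's root is F#, a perfect fifth above.
Building a dominant seventh chord on F# gives F#-A#-C#-E.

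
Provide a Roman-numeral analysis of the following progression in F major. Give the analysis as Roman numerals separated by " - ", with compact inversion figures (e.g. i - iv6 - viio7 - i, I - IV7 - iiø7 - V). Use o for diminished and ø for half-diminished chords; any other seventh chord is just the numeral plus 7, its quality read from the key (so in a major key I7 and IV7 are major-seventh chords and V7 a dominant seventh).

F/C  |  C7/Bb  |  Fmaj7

I64 - V42 - I7

F/C: major triad on F = scale degree 1 → I64.
C7/Bb: dominant seventh chord on C = scale degree 5 → V42.
Fmaj7 has root F, degree 1 in F major, so I7.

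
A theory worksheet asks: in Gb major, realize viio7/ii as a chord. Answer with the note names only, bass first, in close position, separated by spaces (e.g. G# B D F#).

G Bb Db Fb

viio7/ii is a secondary leading-tone chord. The target ii is Ab in Gb major; the applied chord is rooted a semitone below, on G.
Building a fully diminished seventh chord on G gives G-Bb-Db-Fb.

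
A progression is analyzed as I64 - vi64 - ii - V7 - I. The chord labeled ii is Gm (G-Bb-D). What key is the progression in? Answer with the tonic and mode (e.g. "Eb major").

ii is given as G-Bb-D — a minor triad with root G.
Counting down one scale step from G places the tonic on F; a minor triad on degree 2 is diatonic only in major.

F major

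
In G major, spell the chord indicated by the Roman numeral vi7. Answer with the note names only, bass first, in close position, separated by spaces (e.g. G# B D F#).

In G major, scale degree 6 is E, and the diatonic chord built there is a minor seventh chord.
Stacking thirds from E gives E-G-B-D.

E G B D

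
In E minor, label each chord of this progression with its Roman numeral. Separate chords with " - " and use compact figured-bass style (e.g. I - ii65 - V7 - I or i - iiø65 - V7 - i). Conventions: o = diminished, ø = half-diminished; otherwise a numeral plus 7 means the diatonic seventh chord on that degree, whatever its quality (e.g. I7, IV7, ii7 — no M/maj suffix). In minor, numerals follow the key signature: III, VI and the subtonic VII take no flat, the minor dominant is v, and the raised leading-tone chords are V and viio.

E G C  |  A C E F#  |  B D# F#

VI6 - iiø65 - V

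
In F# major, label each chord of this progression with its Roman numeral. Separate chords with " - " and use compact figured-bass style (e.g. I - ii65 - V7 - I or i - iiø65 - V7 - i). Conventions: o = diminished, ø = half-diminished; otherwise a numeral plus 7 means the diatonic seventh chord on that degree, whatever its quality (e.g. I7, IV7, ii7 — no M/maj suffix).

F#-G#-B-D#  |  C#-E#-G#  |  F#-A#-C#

ii42 - V - I

F#-G#-B-D# has root G#, degree 2 in F# major, so ii42.
C#-E#-G# has root C#, degree 5 in F# major, so V.
F#-A#-C#: root F# is the tonic; major triad there is I.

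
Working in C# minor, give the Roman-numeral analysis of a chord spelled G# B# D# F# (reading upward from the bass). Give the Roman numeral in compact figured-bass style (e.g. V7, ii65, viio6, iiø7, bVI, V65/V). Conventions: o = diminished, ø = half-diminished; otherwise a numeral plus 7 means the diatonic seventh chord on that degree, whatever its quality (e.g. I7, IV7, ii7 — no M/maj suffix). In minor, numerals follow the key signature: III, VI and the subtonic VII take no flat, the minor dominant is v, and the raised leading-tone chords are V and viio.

V7

Stacked in thirds the chord is G#-B#-D#-F#: a dominant seventh chord on G#.
G# is scale degree 5 in C# minor, and a dominant seventh chord on that degree is written V7.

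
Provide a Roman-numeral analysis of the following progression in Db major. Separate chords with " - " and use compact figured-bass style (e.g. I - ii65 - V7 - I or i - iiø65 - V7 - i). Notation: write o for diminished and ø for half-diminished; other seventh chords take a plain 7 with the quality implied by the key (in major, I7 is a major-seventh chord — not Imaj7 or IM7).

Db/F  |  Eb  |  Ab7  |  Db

I6 - V/V - V7 - I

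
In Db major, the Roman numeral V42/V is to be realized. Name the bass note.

Db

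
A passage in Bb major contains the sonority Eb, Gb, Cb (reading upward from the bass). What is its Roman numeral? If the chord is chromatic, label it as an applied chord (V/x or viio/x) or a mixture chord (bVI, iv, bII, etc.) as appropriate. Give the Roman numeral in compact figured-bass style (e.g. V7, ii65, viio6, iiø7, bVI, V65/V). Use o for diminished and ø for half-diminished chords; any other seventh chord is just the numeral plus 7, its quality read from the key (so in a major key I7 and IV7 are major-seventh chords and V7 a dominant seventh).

Stacked in thirds the chord is Cb-Eb-Gb: a major triad on Cb.
Cb is the lowered second degree of Bb major (diatonic 2 would be C). This is the Neapolitan sixth — a major triad on the lowered second degree, here in its customary first inversion.
With Eb in the bass the chord is in first inversion, so the figured bass is 6.

bII6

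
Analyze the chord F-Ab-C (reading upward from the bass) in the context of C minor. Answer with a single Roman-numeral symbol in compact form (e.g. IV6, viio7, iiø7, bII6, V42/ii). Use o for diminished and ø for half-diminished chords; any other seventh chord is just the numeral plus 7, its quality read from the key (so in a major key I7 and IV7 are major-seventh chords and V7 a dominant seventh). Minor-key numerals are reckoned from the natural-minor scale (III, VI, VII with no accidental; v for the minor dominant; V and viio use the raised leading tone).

Stacked in thirds the chord is F-Ab-C: a minor triad on F.
F is scale degree 4 in C minor, and a minor triad on that degree is written iv.

iv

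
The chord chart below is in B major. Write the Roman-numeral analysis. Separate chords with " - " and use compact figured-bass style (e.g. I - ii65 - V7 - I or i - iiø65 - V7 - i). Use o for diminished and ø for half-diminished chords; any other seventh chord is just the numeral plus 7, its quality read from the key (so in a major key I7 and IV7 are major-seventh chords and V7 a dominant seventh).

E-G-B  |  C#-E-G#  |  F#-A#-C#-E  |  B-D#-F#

iv - ii - V7 - I

E-G-B: E with this quality isn't in the key; it's iv, borrowed from the parallel minor.
C#-E-G#: minor triad on C# = scale degree 2 → ii.
F#-A#-C#-E has root F#, degree 5 in B major, so V7.
B-D#-F#: major triad on B = scale degree 1 → I.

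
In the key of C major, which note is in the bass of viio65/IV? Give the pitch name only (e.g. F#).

The applied chord viio65/IV is rooted on E: E-G-Bb-Db.
The figure 65 means first inversion — the third is in the bass.

G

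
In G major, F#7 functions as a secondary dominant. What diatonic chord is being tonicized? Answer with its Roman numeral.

The chord is a dominant seventh chord on F#.
A dominant resolves down a perfect fifth: F# → B. In G major, B is scale degree 3, i.e. iii.

iii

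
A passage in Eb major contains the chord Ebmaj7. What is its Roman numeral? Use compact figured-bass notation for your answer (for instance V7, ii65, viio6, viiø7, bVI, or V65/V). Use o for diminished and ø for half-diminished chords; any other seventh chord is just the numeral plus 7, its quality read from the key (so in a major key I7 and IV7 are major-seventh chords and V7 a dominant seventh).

I7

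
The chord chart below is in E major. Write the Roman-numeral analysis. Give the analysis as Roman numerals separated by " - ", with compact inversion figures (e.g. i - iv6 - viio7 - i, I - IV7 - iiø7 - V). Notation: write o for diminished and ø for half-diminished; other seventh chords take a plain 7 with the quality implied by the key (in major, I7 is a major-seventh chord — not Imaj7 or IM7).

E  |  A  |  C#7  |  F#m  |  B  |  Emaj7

I - IV - V7/ii - ii - V - I7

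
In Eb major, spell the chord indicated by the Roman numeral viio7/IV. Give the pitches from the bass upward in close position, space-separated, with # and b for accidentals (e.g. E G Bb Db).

G Bb Db Fb

The slash marks an applied leading-tone chord: viio of IV. In Eb major, IV is Ab, so the leading tone to it is G, a half step below.
Building a fully diminished seventh chord on G gives G-Bb-Db-Fb.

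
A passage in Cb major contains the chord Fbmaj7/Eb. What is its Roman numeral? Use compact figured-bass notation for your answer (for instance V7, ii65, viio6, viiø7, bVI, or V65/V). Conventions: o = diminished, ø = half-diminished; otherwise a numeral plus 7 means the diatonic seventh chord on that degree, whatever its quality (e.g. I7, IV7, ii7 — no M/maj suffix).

IV42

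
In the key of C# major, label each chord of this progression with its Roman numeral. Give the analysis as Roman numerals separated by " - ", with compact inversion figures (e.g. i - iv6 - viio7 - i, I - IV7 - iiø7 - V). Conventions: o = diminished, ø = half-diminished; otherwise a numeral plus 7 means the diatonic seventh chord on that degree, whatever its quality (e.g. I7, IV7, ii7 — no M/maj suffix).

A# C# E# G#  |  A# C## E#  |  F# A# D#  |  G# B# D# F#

vi7 - V/ii - ii6 - V7

A#-C#-E#-G# has root A#, degree 6 in C# major, so vi7.
A#-C##-E# is the secondary dominant of ii (major triad on A#): V/ii.
F#-A#-D#: root D# is the supertonic; minor triad there is ii6.
G#-B#-D#-F#: dominant seventh chord on G# = scale degree 5 → V7.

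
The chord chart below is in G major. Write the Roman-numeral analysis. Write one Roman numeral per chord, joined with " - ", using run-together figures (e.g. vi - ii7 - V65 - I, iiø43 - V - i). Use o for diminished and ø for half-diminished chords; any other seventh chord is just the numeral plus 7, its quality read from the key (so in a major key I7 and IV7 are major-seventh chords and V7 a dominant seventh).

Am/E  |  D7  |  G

Am/E has root A, degree 2 in G major, so ii64.
D7: dominant seventh chord on D = scale degree 5 → V7.
G: major triad on G = scale degree 1 → I.

ii64 - V7 - I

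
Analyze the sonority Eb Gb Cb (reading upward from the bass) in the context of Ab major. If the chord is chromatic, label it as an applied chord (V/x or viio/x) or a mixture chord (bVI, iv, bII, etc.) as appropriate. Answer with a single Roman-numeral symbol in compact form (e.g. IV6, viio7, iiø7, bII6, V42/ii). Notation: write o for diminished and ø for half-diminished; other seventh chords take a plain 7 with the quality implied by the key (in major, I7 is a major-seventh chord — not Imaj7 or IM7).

Stacked in thirds the chord is Cb-Eb-Gb: a major triad on Cb.
Cb is the lowered third degree of Ab major (diatonic 3 would be C). This is a major triad on the lowered third degree, borrowed from the parallel minor.
With Eb in the bass the chord is in first inversion, so the figured bass is 6.

bIII6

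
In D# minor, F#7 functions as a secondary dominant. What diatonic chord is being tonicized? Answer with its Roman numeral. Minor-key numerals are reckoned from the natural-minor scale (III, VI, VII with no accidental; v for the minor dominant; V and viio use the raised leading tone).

The chord is a dominant seventh chord on F#.
A dominant resolves down a perfect fifth: F# → B. In D# minor, B is scale degree 6, i.e. VI.

VI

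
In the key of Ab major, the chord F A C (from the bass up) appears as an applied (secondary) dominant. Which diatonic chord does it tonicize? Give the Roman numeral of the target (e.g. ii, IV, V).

The chord is a major triad on F.
A dominant resolves down a perfect fifth: F → Bb. In Ab major, Bb is scale degree 2, i.e. ii.

ii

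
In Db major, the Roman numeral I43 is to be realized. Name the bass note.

Ab

I in Db major has root Db; the chord is Db-F-Ab-C.
The figure 43 means second inversion — the fifth is in the bass.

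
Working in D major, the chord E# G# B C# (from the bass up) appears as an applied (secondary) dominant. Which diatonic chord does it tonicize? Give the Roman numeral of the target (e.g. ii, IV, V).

iii

The chord is a dominant seventh chord on C#.
A dominant resolves down a perfect fifth: C# → F#. In D major, F# is scale degree 3, i.e. iii.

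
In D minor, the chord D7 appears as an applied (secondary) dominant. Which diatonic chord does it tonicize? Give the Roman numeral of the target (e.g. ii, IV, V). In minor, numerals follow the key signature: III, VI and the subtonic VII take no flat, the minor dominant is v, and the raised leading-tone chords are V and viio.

iv

The chord is a dominant seventh chord on D.
A dominant resolves down a perfect fifth: D → G. In D minor, G is scale degree 4, i.e. iv.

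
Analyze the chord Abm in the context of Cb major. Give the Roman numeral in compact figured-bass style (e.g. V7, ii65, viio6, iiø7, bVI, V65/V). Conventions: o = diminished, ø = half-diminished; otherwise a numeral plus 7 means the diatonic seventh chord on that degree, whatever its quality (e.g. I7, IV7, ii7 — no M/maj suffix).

vi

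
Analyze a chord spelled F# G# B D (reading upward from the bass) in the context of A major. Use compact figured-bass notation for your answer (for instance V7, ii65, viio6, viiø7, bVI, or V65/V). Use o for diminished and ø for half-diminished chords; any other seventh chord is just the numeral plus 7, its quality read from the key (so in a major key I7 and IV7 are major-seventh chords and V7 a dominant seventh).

viiø42

The pitches G#-B-D-F# form a half-diminished seventh chord rooted on G#.
G# is scale degree 7 in A major, and a half-diminished seventh chord on that degree is written viiø7.
With F# in the bass the chord is in third inversion, so the figured bass is 42.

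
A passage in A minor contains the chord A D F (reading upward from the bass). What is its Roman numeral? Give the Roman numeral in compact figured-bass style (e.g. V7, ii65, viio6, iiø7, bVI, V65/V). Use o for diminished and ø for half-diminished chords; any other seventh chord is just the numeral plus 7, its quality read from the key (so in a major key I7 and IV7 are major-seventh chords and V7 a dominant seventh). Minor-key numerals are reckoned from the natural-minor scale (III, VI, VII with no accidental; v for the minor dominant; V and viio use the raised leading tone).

iv64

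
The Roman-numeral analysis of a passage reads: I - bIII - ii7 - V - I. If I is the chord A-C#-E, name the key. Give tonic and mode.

The chord A is a major triad rooted on A; its label is I.
If A is scale degree 1 and the mode makes that degree carry a major triad, the tonic is A and the mode is major.

A major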